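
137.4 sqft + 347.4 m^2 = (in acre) 0.089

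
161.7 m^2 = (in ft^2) 1741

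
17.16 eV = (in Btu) 2.606e-21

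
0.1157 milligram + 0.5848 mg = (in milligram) 0.7005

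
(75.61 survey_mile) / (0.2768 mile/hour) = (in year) 0.03118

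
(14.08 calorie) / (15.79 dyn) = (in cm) 3.731e+07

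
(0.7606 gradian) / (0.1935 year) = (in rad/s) 1.958e-09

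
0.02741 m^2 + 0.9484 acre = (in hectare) 0.3838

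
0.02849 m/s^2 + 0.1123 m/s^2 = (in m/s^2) 0.1408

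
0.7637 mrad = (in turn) 0.0001215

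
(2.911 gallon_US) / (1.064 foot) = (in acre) 8.396e-06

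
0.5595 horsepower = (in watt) 417.2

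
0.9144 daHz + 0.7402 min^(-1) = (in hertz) 9.156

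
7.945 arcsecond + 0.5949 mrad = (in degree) 0.03629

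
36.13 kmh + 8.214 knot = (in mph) 31.9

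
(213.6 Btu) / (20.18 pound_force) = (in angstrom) 2.511e+13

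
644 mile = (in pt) 2.938e+09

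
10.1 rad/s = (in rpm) 96.45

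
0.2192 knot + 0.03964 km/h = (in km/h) 0.4456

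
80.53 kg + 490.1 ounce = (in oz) 3331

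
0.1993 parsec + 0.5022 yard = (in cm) 6.15e+17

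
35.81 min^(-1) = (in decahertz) 0.05968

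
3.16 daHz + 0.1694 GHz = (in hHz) 1.694e+06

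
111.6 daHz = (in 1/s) 1116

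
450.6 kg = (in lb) 993.4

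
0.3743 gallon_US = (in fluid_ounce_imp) 49.87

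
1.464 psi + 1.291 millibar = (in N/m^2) 1.022e+04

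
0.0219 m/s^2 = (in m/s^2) 0.0219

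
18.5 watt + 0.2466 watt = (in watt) 18.75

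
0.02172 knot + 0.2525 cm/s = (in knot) 0.02663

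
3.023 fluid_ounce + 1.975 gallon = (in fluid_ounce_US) 255.8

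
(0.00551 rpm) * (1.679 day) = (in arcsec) 1.727e+07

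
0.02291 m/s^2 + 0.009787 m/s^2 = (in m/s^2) 0.0327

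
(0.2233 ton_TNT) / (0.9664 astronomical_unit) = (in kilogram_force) 0.000659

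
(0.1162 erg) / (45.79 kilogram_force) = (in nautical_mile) 1.397e-14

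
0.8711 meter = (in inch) 34.3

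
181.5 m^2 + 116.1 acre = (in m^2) 4.7e+05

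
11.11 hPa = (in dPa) 1.111e+04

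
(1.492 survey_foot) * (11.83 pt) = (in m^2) 0.001898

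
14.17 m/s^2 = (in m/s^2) 14.17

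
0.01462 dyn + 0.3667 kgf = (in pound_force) 0.8084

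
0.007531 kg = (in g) 7.531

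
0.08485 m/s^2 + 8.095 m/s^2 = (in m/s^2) 8.18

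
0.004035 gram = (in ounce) 0.0001423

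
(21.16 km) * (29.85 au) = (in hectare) 9.449e+12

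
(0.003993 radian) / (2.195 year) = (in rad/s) 5.768e-11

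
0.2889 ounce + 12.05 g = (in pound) 0.04462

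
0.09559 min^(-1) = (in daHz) 0.0001593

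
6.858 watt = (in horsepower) 0.009197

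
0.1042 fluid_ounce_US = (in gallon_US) 0.0008141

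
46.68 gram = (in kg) 0.04668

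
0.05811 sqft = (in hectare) 5.399e-07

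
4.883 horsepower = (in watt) 3641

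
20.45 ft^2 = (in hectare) 0.00019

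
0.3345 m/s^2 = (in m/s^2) 0.3345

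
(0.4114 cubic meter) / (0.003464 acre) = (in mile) 1.824e-05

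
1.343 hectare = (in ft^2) 1.446e+05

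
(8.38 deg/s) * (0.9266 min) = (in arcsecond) 1.677e+06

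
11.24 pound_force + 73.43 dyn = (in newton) 50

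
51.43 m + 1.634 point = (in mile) 0.03196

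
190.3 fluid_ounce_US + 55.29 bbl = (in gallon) 2324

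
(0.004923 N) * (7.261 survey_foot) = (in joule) 0.0109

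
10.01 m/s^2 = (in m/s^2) 10.01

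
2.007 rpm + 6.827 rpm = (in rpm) 8.834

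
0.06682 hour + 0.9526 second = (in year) 7.658e-06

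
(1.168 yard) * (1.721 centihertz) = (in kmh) 0.06617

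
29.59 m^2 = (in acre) 0.007312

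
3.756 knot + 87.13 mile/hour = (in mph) 91.45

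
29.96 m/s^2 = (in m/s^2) 29.96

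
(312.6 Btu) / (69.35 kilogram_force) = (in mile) 0.3013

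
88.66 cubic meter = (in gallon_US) 2.342e+04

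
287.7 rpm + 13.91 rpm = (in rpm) 301.6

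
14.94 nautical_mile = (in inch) 1.089e+06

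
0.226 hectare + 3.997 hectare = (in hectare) 4.223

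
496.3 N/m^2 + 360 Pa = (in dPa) 8563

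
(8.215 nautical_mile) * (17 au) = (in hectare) 3.869e+12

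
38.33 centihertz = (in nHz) 3.833e+08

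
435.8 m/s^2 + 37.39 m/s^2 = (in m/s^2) 473.2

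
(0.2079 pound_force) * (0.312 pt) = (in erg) 1018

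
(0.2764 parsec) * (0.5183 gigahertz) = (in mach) 1.298e+22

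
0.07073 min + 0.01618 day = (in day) 0.01623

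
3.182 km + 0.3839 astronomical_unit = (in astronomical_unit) 0.3839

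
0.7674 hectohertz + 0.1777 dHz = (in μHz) 7.676e+07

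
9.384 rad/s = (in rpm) 89.61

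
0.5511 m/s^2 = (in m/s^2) 0.5511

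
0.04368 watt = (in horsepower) 5.858e-05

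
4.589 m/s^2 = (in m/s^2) 4.589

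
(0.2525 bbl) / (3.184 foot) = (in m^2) 0.04137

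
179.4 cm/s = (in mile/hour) 4.013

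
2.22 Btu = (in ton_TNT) 5.598e-07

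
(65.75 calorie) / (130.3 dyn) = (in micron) 2.111e+11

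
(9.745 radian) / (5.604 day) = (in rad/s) 2.013e-05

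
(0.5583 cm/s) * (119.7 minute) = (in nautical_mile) 0.02165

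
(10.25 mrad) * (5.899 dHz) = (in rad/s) 0.006046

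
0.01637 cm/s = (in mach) 4.808e-07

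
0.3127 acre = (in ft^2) 1.362e+04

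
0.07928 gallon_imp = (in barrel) 0.002267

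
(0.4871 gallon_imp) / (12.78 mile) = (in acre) 2.66e-11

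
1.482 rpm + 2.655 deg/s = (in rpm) 1.925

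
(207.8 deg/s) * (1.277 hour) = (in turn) 2654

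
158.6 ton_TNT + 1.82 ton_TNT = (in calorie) 1.604e+11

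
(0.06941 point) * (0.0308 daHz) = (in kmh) 2.715e-05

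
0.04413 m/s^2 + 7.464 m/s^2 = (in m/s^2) 7.508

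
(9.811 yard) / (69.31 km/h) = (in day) 5.393e-06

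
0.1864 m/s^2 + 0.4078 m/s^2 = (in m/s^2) 0.5942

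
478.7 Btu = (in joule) 5.051e+05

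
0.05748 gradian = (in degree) 0.05173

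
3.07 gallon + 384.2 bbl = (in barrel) 384.3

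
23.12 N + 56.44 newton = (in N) 79.56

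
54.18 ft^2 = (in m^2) 5.033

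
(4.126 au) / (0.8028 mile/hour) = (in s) 1.72e+12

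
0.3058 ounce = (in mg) 8669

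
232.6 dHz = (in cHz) 2326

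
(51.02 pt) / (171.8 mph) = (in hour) 6.51e-08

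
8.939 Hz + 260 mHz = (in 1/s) 9.199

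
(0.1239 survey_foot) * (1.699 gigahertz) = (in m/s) 6.416e+07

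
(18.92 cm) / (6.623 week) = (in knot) 9.182e-08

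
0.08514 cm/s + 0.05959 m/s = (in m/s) 0.06044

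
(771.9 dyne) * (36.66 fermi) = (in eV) 1766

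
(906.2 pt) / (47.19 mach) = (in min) 3.316e-07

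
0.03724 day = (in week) 0.00532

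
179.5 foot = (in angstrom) 5.471e+11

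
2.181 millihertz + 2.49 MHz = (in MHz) 2.49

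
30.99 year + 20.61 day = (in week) 1619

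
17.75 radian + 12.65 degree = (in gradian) 1144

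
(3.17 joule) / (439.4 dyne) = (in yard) 789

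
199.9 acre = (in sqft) 8.708e+06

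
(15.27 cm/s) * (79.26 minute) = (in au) 4.854e-09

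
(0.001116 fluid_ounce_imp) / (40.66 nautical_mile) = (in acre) 1.041e-16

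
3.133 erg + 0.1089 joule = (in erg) 1.089e+06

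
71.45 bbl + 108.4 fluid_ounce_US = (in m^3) 11.36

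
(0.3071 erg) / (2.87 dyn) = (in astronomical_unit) 7.153e-15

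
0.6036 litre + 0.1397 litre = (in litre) 0.7433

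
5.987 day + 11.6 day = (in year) 0.04818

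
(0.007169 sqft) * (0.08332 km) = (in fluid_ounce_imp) 1953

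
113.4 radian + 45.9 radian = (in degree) 9127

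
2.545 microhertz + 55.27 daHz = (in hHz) 5.527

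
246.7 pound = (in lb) 246.7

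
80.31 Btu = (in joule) 8.473e+04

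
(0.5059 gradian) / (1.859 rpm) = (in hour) 1.134e-05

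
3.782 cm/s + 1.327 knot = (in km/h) 2.594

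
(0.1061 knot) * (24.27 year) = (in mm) 4.178e+10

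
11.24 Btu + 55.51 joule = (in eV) 7.436e+22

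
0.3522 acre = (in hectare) 0.1425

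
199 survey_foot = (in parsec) 1.966e-15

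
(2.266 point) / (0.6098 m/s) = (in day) 1.517e-08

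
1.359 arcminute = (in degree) 0.02265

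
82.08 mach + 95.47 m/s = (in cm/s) 2.804e+06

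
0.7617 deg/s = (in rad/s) 0.01329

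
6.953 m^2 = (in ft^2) 74.84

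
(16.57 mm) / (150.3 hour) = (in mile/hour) 6.85e-08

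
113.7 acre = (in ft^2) 4.953e+06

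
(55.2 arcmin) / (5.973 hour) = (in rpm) 7.131e-06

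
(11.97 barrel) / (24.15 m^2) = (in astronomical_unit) 5.268e-13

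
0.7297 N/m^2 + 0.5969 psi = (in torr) 30.87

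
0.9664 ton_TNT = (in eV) 2.524e+28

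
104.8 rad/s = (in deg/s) 6005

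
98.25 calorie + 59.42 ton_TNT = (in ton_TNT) 59.42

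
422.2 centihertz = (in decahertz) 0.4222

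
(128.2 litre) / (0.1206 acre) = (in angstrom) 2.627e+06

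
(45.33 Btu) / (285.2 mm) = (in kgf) 1.71e+04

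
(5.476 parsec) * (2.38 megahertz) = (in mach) 1.181e+21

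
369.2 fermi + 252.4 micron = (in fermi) 2.524e+11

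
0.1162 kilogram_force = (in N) 1.14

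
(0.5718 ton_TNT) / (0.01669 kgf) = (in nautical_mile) 7.893e+06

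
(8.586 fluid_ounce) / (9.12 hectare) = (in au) 1.861e-20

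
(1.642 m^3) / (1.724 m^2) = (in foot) 3.125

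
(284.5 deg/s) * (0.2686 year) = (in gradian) 2.678e+09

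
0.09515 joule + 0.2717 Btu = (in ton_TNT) 6.854e-08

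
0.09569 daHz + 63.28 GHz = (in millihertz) 6.328e+13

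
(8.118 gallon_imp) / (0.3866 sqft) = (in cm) 102.8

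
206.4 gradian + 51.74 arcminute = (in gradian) 207.4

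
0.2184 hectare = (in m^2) 2184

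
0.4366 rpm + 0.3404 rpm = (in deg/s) 4.662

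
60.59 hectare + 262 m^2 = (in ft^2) 6.525e+06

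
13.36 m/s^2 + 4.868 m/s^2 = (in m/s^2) 18.23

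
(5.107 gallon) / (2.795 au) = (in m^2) 4.624e-14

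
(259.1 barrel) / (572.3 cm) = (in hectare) 0.0007198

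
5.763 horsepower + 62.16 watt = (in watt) 4360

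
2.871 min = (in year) 5.462e-06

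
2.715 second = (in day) 3.142e-05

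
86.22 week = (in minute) 8.691e+05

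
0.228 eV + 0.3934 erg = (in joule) 3.934e-08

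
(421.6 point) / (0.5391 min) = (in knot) 0.008938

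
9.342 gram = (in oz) 0.3295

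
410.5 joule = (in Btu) 0.3891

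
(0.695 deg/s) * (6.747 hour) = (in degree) 1.688e+04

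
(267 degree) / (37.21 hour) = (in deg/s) 0.001993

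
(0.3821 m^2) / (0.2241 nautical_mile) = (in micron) 920.6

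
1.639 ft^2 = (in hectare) 1.523e-05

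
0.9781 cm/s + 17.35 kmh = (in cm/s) 482.9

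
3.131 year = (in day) 1143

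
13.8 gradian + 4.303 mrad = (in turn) 0.03518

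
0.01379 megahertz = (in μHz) 1.379e+10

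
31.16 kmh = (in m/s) 8.656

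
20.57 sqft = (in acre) 0.0004722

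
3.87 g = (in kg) 0.00387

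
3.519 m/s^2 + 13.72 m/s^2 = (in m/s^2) 17.24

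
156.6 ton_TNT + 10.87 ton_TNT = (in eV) 4.373e+30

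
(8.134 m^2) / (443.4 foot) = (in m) 0.06019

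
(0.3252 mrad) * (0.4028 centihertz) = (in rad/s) 1.31e-06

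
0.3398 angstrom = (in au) 2.271e-22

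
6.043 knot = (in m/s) 3.109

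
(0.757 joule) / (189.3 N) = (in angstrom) 3.999e+07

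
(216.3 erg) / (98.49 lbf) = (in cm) 4.937e-06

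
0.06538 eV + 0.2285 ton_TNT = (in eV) 5.967e+27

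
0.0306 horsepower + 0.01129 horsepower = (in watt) 31.24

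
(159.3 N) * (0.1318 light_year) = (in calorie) 4.747e+16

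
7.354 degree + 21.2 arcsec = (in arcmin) 441.6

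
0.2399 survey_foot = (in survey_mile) 4.544e-05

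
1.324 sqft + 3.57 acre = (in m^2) 1.445e+04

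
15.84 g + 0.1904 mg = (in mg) 1.584e+04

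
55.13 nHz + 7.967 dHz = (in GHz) 7.967e-10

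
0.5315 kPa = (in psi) 0.07709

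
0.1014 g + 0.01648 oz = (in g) 0.5686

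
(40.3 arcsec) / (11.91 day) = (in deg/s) 1.088e-08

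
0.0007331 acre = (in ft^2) 31.93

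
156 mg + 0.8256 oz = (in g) 23.56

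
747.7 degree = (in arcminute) 4.486e+04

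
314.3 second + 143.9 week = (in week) 143.9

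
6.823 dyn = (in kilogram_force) 6.958e-06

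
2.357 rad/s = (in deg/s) 135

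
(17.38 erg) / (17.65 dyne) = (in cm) 0.9847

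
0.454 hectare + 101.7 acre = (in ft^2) 4.479e+06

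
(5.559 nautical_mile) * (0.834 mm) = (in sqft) 92.42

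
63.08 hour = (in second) 2.271e+05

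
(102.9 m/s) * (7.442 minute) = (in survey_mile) 28.55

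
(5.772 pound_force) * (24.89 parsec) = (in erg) 1.972e+26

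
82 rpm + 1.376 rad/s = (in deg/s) 570.8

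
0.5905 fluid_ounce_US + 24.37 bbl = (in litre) 3875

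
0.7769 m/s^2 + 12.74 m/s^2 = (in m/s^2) 13.52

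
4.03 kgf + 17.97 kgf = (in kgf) 22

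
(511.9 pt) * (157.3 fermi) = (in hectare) 2.841e-18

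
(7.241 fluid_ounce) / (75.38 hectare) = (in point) 8.053e-07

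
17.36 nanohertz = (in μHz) 0.01736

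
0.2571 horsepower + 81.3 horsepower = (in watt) 6.082e+04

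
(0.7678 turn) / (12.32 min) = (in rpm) 0.06232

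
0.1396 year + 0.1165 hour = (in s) 4.403e+06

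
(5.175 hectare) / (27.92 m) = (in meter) 1854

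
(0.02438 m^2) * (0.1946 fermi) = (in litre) 4.744e-15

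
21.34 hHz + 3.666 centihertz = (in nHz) 2.134e+12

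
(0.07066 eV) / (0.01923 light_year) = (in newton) 6.223e-35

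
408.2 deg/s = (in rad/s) 7.124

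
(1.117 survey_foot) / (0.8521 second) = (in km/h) 1.438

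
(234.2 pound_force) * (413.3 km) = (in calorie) 1.029e+08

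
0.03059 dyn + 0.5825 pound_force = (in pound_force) 0.5825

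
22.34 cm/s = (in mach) 0.0006561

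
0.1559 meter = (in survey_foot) 0.5115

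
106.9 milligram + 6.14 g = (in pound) 0.01377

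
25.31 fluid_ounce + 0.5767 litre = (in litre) 1.325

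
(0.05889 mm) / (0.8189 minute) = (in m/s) 1.199e-06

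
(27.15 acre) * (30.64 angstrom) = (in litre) 0.3366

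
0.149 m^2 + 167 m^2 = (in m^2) 167.1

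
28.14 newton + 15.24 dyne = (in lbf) 6.326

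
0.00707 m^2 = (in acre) 1.747e-06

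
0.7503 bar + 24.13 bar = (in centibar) 2488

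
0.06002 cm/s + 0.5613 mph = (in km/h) 0.9055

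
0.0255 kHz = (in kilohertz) 0.0255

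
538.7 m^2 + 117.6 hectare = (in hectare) 117.7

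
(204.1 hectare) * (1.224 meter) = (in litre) 2.498e+09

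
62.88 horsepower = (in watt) 4.689e+04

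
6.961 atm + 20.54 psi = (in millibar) 8469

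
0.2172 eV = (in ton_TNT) 8.317e-30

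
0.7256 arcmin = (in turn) 3.359e-05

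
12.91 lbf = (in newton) 57.43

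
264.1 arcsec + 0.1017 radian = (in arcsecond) 2.124e+04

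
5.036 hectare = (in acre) 12.44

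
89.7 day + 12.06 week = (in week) 24.87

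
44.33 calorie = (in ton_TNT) 4.433e-08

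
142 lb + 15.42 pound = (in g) 7.14e+04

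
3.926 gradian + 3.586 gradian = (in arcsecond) 2.434e+04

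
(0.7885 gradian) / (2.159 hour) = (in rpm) 1.522e-05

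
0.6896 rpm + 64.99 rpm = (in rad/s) 6.878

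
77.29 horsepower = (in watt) 5.764e+04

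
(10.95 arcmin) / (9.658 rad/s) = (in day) 3.817e-09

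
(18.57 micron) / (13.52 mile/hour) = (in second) 3.072e-06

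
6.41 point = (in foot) 0.007419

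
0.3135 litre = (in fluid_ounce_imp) 11.03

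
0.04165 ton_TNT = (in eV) 1.088e+27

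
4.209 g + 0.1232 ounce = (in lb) 0.01698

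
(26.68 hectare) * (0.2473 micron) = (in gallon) 17.43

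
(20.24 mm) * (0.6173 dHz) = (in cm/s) 0.1249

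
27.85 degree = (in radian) 0.4861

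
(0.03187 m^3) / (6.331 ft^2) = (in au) 3.622e-13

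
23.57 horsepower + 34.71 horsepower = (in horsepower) 58.28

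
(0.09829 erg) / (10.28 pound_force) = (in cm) 2.149e-08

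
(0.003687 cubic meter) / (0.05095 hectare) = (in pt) 0.02051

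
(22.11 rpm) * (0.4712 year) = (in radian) 3.441e+07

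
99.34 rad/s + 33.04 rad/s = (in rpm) 1264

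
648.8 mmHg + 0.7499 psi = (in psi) 13.3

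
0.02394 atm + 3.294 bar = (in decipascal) 3.318e+06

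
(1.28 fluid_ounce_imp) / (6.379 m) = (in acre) 1.409e-09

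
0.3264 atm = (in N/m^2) 3.307e+04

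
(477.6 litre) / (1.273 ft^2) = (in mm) 4038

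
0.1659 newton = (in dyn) 1.659e+04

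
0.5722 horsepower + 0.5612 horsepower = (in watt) 845.2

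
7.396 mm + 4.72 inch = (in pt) 360.8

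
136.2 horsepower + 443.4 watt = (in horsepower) 136.8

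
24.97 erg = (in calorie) 5.968e-07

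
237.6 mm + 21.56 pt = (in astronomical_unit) 1.639e-12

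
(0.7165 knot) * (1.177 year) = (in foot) 4.489e+07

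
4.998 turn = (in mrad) 3.14e+04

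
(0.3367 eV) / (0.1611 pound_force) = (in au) 5.032e-31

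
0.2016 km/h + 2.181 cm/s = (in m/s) 0.07781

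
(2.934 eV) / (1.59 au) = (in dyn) 1.976e-25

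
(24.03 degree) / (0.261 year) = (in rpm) 4.866e-07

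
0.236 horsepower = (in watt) 176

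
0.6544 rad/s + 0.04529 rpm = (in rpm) 6.294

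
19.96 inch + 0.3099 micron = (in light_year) 5.359e-17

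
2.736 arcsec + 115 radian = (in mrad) 1.15e+05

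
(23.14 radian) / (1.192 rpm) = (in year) 5.878e-06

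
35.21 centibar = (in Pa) 3.521e+04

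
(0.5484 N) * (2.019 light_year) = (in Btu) 9.928e+12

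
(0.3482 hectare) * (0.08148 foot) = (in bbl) 543.9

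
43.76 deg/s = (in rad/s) 0.7638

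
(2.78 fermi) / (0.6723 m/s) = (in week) 6.837e-21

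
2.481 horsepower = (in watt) 1850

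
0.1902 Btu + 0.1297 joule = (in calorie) 47.99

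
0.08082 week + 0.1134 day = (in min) 978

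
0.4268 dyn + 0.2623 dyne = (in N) 6.891e-06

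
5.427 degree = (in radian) 0.09472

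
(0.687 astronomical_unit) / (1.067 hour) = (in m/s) 2.676e+07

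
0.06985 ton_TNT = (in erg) 2.923e+15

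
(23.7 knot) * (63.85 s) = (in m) 778.5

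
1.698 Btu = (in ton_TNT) 4.282e-07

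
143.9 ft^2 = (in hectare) 0.001337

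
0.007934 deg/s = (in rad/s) 0.0001385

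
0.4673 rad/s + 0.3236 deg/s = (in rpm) 4.516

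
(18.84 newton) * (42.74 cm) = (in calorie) 1.925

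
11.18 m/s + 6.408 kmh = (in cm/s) 1296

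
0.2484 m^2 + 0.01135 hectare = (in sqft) 1224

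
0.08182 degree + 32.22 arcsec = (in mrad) 1.584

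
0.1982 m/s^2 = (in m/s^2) 0.1982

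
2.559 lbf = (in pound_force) 2.559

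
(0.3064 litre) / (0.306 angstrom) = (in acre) 2474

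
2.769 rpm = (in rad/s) 0.29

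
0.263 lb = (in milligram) 1.193e+05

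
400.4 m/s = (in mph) 895.7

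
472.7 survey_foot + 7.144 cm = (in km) 0.1442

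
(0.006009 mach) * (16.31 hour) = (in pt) 3.405e+08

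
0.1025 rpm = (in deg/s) 0.615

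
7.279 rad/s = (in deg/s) 417.1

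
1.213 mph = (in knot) 1.054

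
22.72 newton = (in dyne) 2.272e+06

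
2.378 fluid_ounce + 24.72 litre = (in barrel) 0.1559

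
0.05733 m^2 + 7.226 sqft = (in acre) 0.0001801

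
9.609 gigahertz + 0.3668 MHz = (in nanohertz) 9.609e+18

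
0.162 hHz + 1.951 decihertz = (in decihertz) 164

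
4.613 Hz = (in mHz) 4613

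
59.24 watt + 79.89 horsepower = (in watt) 5.963e+04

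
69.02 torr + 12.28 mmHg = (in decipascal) 1.084e+05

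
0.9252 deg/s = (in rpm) 0.1542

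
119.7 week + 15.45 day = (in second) 7.373e+07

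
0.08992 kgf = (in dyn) 8.818e+04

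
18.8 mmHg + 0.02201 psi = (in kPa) 2.658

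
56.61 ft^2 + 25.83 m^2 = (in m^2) 31.09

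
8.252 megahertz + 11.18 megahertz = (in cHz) 1.943e+09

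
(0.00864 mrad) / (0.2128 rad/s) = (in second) 4.06e-05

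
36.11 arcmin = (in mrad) 10.5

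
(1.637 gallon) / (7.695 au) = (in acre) 1.33e-18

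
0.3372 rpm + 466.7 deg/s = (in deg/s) 468.7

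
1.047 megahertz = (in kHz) 1047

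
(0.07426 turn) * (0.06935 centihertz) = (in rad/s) 0.0003236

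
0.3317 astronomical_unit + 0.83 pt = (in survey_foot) 1.628e+11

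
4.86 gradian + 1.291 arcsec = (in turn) 0.01215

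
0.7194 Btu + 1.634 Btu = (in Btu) 2.353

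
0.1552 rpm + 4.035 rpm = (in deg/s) 25.14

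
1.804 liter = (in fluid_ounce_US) 61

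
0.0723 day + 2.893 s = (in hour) 1.736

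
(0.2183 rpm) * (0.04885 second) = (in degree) 0.06398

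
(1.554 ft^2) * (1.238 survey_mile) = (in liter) 2.876e+05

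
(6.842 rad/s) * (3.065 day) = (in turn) 2.884e+05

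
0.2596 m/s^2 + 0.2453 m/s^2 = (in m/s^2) 0.5049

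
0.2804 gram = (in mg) 280.4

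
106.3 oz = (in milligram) 3.014e+06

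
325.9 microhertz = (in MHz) 3.259e-10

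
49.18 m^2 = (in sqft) 529.4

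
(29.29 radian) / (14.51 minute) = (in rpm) 0.3213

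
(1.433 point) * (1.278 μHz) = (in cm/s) 6.461e-08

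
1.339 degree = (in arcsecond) 4820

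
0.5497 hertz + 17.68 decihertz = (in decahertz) 0.2318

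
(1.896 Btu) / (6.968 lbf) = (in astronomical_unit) 4.314e-10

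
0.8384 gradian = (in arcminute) 45.27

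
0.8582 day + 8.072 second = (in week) 0.1226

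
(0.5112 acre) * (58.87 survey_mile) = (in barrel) 1.233e+09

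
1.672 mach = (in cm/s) 5.693e+04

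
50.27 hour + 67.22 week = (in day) 472.6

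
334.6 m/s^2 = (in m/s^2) 334.6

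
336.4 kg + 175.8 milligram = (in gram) 3.364e+05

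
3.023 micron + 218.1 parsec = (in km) 6.73e+15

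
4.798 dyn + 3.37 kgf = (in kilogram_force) 3.37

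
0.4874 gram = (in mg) 487.4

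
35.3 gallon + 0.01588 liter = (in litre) 133.6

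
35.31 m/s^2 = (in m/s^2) 35.31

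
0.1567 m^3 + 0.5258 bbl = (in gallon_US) 63.48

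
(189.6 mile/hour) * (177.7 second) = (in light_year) 1.592e-12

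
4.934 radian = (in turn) 0.7853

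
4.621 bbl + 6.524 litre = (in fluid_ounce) 2.506e+04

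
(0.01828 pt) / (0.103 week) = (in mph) 2.316e-10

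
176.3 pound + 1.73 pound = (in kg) 80.75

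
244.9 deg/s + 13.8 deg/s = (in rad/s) 4.515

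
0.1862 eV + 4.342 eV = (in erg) 7.255e-12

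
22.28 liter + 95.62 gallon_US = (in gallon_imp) 84.52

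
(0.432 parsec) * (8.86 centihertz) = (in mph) 2.642e+15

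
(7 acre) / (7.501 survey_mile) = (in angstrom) 2.347e+10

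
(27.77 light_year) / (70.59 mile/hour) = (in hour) 2.313e+12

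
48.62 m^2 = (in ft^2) 523.3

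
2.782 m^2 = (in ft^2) 29.95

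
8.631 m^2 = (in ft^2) 92.9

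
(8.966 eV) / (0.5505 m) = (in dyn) 2.609e-13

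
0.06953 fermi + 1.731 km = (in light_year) 1.83e-13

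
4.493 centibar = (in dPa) 4.493e+04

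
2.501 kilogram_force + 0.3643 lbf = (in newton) 26.15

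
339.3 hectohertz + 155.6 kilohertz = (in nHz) 1.895e+14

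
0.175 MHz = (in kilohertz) 175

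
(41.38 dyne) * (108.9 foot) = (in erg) 1.374e+05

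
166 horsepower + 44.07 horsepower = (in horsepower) 210.1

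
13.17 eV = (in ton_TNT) 5.043e-28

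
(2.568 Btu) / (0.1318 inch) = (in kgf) 8.253e+04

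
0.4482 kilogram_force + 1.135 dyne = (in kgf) 0.4482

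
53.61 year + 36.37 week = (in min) 2.854e+07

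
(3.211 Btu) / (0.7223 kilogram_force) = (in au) 3.197e-09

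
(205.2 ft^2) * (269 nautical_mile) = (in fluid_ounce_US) 3.211e+11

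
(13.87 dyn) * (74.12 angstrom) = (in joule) 1.028e-12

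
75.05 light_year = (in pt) 2.013e+21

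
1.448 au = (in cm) 2.166e+13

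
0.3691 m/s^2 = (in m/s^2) 0.3691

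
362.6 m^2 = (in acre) 0.0896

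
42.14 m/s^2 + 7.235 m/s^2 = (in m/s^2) 49.38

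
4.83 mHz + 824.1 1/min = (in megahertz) 1.374e-05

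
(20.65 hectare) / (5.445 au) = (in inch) 9.981e-06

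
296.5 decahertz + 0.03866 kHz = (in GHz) 3.004e-06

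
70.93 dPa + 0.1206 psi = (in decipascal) 8386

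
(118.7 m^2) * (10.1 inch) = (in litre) 3.045e+04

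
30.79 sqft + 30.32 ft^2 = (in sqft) 61.11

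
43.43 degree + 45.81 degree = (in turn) 0.2479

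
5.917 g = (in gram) 5.917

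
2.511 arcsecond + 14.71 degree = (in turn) 0.04086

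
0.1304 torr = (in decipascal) 173.9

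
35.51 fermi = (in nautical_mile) 1.917e-17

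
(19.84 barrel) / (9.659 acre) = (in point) 0.2287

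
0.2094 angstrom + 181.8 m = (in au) 1.215e-09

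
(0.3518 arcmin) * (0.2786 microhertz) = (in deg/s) 1.634e-09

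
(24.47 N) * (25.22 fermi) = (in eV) 3.852e+06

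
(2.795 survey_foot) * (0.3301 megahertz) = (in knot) 5.466e+05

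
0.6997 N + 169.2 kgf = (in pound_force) 373.2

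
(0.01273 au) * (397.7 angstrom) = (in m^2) 75.74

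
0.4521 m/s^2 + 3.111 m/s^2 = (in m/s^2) 3.563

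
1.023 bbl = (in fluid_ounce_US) 5500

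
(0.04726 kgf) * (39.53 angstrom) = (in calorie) 4.379e-10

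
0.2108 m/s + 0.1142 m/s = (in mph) 0.727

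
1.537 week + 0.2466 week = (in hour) 299.6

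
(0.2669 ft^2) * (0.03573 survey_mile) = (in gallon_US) 376.7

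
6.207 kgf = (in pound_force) 13.68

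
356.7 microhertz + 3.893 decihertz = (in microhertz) 3.897e+05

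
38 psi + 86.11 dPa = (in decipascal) 2.62e+06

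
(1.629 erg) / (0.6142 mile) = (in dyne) 1.648e-05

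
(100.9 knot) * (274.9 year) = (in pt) 1.276e+15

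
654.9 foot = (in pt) 5.658e+05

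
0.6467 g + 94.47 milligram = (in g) 0.7412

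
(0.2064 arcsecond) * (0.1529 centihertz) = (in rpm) 1.461e-08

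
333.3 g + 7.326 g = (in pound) 0.751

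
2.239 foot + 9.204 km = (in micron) 9.205e+09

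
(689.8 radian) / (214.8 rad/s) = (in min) 0.05352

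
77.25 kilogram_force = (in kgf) 77.25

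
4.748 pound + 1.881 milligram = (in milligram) 2.154e+06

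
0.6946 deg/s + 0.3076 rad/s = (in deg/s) 18.32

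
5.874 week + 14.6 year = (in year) 14.71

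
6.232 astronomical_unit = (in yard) 1.02e+12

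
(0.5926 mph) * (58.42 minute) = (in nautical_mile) 0.5014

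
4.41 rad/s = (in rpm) 42.11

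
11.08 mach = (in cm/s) 3.773e+05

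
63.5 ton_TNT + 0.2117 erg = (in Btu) 2.518e+08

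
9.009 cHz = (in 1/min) 5.405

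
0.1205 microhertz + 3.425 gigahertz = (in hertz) 3.425e+09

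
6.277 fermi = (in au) 4.196e-26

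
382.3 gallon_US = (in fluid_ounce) 4.893e+04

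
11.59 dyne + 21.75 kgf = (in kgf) 21.75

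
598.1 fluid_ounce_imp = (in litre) 16.99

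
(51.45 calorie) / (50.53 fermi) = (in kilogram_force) 4.344e+14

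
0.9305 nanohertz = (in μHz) 0.0009305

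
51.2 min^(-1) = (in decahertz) 0.08533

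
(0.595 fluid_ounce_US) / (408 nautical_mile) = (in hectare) 2.329e-15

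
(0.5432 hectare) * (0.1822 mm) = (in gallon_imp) 217.7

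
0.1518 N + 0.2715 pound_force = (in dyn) 1.359e+05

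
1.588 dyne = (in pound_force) 3.57e-06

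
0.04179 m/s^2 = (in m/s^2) 0.04179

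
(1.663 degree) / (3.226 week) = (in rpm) 1.421e-07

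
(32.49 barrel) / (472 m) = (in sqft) 0.1178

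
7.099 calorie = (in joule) 29.7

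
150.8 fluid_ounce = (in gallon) 1.178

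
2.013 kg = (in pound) 4.438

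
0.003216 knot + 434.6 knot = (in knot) 434.6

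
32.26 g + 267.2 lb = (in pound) 267.3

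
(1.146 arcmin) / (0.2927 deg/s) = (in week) 1.079e-07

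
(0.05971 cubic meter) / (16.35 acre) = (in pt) 0.002558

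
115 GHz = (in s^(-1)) 1.15e+11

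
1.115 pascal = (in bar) 1.115e-05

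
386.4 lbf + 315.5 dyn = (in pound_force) 386.4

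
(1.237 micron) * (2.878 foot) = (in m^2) 1.085e-06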